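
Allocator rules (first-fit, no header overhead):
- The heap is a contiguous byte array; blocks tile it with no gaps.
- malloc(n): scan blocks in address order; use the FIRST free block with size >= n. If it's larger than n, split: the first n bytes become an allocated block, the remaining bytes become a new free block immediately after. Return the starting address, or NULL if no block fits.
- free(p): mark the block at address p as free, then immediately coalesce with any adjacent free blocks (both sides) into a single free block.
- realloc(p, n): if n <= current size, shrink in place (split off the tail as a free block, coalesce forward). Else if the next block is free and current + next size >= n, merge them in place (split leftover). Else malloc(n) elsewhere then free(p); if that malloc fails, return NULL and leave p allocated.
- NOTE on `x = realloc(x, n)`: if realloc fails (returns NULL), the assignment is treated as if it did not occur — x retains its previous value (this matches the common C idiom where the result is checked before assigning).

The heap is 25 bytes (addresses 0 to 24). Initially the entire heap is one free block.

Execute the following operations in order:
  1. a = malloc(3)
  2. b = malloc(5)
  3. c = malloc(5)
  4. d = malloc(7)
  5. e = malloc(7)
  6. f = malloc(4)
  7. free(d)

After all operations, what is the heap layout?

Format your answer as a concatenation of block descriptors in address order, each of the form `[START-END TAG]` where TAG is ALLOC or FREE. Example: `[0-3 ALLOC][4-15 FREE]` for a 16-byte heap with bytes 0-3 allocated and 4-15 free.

Answer: [0-2 ALLOC][3-7 ALLOC][8-12 ALLOC][13-19 FREE][20-23 ALLOC][24-24 FREE]

Derivation:
Op 1: a = malloc(3) -> a = 0; heap: [0-2 ALLOC][3-24 FREE]
Op 2: b = malloc(5) -> b = 3; heap: [0-2 ALLOC][3-7 ALLOC][8-24 FREE]
Op 3: c = malloc(5) -> c = 8; heap: [0-2 ALLOC][3-7 ALLOC][8-12 ALLOC][13-24 FREE]
Op 4: d = malloc(7) -> d = 13; heap: [0-2 ALLOC][3-7 ALLOC][8-12 ALLOC][13-19 ALLOC][20-24 FREE]
Op 5: e = malloc(7) -> e = NULL; heap: [0-2 ALLOC][3-7 ALLOC][8-12 ALLOC][13-19 ALLOC][20-24 FREE]
Op 6: f = malloc(4) -> f = 20; heap: [0-2 ALLOC][3-7 ALLOC][8-12 ALLOC][13-19 ALLOC][20-23 ALLOC][24-24 FREE]
Op 7: free(d) -> (freed d); heap: [0-2 ALLOC][3-7 ALLOC][8-12 ALLOC][13-19 FREE][20-23 ALLOC][24-24 FREE]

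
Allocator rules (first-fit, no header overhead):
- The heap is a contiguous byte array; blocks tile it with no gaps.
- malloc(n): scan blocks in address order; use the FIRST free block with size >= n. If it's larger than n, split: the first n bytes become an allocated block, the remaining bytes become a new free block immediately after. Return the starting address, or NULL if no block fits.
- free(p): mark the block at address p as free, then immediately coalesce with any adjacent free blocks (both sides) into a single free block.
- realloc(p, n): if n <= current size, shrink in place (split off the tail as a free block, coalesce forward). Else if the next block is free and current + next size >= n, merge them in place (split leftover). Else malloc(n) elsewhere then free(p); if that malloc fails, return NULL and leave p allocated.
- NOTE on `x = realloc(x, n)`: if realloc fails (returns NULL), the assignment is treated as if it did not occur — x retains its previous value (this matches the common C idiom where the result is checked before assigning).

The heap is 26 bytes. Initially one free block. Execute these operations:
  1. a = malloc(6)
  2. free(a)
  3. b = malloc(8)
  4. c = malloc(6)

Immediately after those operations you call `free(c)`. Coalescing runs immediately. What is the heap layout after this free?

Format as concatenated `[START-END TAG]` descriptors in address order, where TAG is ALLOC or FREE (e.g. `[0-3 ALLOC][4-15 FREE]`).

Op 1: a = malloc(6) -> a = 0; heap: [0-5 ALLOC][6-25 FREE]
Op 2: free(a) -> (freed a); heap: [0-25 FREE]
Op 3: b = malloc(8) -> b = 0; heap: [0-7 ALLOC][8-25 FREE]
Op 4: c = malloc(6) -> c = 8; heap: [0-7 ALLOC][8-13 ALLOC][14-25 FREE]
free(c): c = 8 -> block [8-13 ALLOC]; mark free, coalesce with adjacent free neighbors -> [0-7 ALLOC][8-25 FREE]

Answer: [0-7 ALLOC][8-25 FREE]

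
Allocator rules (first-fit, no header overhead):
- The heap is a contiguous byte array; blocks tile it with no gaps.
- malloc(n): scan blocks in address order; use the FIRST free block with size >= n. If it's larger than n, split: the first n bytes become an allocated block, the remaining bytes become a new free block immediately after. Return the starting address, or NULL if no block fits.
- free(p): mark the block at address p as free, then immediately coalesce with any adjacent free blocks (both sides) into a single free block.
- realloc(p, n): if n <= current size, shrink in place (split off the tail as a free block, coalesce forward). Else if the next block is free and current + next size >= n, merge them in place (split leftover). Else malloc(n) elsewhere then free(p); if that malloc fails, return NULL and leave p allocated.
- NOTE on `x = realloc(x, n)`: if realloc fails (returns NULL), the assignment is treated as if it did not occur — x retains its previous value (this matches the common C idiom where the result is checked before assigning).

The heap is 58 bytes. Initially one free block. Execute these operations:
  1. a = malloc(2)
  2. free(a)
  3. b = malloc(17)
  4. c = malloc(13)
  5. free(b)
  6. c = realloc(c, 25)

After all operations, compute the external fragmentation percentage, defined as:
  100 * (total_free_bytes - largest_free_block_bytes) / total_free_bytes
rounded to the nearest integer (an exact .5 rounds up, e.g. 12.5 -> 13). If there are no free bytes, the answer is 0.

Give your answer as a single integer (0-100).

Op 1: a = malloc(2) -> a = 0; heap: [0-1 ALLOC][2-57 FREE]
Op 2: free(a) -> (freed a); heap: [0-57 FREE]
Op 3: b = malloc(17) -> b = 0; heap: [0-16 ALLOC][17-57 FREE]
Op 4: c = malloc(13) -> c = 17; heap: [0-16 ALLOC][17-29 ALLOC][30-57 FREE]
Op 5: free(b) -> (freed b); heap: [0-16 FREE][17-29 ALLOC][30-57 FREE]
Op 6: c = realloc(c, 25) -> c = 17; heap: [0-16 FREE][17-41 ALLOC][42-57 FREE]
Free blocks: [17 16] total_free=33 largest=17 -> 100*(33-17)/33 = 1600/33 ≈ 48.485 -> rounds to 48

Answer: 48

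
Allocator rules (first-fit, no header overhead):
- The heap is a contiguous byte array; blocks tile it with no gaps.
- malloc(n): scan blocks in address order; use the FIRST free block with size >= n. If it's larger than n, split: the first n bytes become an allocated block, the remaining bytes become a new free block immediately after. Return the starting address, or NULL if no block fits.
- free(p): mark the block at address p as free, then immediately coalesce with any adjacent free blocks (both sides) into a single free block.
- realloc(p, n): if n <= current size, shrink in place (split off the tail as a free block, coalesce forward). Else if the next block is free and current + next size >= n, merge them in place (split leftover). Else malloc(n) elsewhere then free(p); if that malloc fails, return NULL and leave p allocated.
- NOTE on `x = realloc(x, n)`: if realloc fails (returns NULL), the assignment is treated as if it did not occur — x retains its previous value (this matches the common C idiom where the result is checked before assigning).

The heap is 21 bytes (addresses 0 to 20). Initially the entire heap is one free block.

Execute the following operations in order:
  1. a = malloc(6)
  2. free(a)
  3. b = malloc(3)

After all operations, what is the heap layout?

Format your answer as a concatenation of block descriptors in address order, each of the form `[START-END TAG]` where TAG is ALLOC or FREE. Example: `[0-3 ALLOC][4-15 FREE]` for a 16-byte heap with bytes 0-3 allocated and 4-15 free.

Op 1: a = malloc(6) -> a = 0; heap: [0-5 ALLOC][6-20 FREE]
Op 2: free(a) -> (freed a); heap: [0-20 FREE]
Op 3: b = malloc(3) -> b = 0; heap: [0-2 ALLOC][3-20 FREE]

Answer: [0-2 ALLOC][3-20 FREE]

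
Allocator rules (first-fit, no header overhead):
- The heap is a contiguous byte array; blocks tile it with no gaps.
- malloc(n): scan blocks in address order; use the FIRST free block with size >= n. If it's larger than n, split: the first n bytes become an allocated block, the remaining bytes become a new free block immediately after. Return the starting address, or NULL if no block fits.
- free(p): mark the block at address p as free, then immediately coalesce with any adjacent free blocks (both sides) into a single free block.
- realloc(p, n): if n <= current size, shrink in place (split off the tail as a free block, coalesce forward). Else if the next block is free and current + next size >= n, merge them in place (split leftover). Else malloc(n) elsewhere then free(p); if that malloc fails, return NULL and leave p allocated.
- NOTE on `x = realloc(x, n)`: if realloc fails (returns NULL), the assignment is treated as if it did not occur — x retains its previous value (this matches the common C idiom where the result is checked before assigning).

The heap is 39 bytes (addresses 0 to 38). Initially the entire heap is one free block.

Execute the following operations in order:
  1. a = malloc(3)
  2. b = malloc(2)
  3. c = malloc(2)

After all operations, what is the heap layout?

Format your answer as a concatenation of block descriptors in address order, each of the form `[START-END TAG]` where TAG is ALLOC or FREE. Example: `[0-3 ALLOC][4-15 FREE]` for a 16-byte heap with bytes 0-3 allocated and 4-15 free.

Answer: [0-2 ALLOC][3-4 ALLOC][5-6 ALLOC][7-38 FREE]

Derivation:
Op 1: a = malloc(3) -> a = 0; heap: [0-2 ALLOC][3-38 FREE]
Op 2: b = malloc(2) -> b = 3; heap: [0-2 ALLOC][3-4 ALLOC][5-38 FREE]
Op 3: c = malloc(2) -> c = 5; heap: [0-2 ALLOC][3-4 ALLOC][5-6 ALLOC][7-38 FREE]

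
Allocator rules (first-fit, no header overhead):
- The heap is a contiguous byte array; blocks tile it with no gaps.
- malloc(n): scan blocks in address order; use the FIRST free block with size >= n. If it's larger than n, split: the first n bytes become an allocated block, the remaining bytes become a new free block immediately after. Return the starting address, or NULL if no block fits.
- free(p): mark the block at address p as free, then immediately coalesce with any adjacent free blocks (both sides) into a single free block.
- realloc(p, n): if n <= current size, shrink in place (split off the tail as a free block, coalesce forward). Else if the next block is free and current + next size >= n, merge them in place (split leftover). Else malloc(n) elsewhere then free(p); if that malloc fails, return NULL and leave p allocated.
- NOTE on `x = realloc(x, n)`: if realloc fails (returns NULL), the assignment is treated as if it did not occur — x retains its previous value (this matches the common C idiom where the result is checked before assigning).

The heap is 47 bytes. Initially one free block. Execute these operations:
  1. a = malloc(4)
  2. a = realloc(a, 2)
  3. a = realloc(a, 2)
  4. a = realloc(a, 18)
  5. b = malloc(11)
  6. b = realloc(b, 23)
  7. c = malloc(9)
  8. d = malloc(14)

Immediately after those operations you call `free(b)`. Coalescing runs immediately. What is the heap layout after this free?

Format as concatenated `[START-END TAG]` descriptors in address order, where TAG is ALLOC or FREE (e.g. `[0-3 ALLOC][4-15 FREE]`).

Answer: [0-17 ALLOC][18-46 FREE]

Derivation:
Op 1: a = malloc(4) -> a = 0; heap: [0-3 ALLOC][4-46 FREE]
Op 2: a = realloc(a, 2) -> a = 0; heap: [0-1 ALLOC][2-46 FREE]
Op 3: a = realloc(a, 2) -> a = 0; heap: [0-1 ALLOC][2-46 FREE]
Op 4: a = realloc(a, 18) -> a = 0; heap: [0-17 ALLOC][18-46 FREE]
Op 5: b = malloc(11) -> b = 18; heap: [0-17 ALLOC][18-28 ALLOC][29-46 FREE]
Op 6: b = realloc(b, 23) -> b = 18; heap: [0-17 ALLOC][18-40 ALLOC][41-46 FREE]
Op 7: c = malloc(9) -> c = NULL; heap: [0-17 ALLOC][18-40 ALLOC][41-46 FREE]
Op 8: d = malloc(14) -> d = NULL; heap: [0-17 ALLOC][18-40 ALLOC][41-46 FREE]
free(b): b = 18 -> block [18-40 ALLOC]; mark free, coalesce with adjacent free neighbors -> [0-17 ALLOC][18-46 FREE]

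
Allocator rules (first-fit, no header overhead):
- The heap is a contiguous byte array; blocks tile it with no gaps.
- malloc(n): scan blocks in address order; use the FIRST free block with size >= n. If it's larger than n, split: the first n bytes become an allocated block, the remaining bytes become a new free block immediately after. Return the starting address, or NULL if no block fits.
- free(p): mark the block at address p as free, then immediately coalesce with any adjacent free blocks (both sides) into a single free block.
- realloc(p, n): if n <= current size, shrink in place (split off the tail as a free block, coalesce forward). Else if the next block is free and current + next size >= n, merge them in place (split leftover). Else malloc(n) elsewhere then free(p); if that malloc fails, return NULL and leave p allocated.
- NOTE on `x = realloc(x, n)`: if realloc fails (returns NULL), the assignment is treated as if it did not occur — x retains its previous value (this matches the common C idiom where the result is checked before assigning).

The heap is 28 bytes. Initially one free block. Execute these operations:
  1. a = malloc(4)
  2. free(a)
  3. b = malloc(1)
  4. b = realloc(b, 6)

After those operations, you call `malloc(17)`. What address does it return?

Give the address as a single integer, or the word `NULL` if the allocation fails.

Answer: 6

Derivation:
Op 1: a = malloc(4) -> a = 0; heap: [0-3 ALLOC][4-27 FREE]
Op 2: free(a) -> (freed a); heap: [0-27 FREE]
Op 3: b = malloc(1) -> b = 0; heap: [0-0 ALLOC][1-27 FREE]
Op 4: b = realloc(b, 6) -> b = 0; heap: [0-5 ALLOC][6-27 FREE]
malloc(17): first-fit scan over [0-5 ALLOC][6-27 FREE] -> 6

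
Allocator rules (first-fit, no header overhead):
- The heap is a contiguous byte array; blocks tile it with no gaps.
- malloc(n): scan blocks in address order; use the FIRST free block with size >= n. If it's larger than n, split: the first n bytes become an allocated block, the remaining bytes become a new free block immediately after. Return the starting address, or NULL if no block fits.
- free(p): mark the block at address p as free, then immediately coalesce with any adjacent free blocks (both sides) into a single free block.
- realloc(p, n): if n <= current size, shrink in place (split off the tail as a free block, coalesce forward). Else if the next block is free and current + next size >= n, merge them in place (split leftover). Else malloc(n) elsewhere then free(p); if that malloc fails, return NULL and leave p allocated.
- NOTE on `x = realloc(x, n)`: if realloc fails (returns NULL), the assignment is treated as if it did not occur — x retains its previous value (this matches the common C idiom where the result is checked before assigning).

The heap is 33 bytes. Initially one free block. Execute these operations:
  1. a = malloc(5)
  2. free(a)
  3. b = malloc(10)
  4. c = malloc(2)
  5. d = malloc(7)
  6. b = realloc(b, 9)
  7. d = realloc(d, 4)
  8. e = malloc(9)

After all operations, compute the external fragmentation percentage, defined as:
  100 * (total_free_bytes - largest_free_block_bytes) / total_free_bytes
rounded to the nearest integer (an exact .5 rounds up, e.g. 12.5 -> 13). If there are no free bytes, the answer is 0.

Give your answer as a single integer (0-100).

Op 1: a = malloc(5) -> a = 0; heap: [0-4 ALLOC][5-32 FREE]
Op 2: free(a) -> (freed a); heap: [0-32 FREE]
Op 3: b = malloc(10) -> b = 0; heap: [0-9 ALLOC][10-32 FREE]
Op 4: c = malloc(2) -> c = 10; heap: [0-9 ALLOC][10-11 ALLOC][12-32 FREE]
Op 5: d = malloc(7) -> d = 12; heap: [0-9 ALLOC][10-11 ALLOC][12-18 ALLOC][19-32 FREE]
Op 6: b = realloc(b, 9) -> b = 0; heap: [0-8 ALLOC][9-9 FREE][10-11 ALLOC][12-18 ALLOC][19-32 FREE]
Op 7: d = realloc(d, 4) -> d = 12; heap: [0-8 ALLOC][9-9 FREE][10-11 ALLOC][12-15 ALLOC][16-32 FREE]
Op 8: e = malloc(9) -> e = 16; heap: [0-8 ALLOC][9-9 FREE][10-11 ALLOC][12-15 ALLOC][16-24 ALLOC][25-32 FREE]
Free blocks: [1 8] total_free=9 largest=8 -> 100*(9-8)/9 = 100/9 ≈ 11.111 -> rounds to 11

Answer: 11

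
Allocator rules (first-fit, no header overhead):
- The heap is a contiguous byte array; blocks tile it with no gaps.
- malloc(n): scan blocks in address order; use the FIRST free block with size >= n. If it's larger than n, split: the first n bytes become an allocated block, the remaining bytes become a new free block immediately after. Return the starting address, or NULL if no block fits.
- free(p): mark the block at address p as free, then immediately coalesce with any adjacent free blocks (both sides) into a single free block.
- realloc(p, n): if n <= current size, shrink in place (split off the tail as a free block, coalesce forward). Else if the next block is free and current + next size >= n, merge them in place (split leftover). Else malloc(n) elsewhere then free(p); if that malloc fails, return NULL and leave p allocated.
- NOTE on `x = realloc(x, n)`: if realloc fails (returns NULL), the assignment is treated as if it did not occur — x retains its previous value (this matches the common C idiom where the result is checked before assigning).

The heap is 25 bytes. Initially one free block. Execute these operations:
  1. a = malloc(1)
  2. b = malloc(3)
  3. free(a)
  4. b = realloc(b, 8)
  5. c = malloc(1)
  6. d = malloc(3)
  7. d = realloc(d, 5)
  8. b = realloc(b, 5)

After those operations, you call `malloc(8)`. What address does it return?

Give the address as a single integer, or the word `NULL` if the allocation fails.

Op 1: a = malloc(1) -> a = 0; heap: [0-0 ALLOC][1-24 FREE]
Op 2: b = malloc(3) -> b = 1; heap: [0-0 ALLOC][1-3 ALLOC][4-24 FREE]
Op 3: free(a) -> (freed a); heap: [0-0 FREE][1-3 ALLOC][4-24 FREE]
Op 4: b = realloc(b, 8) -> b = 1; heap: [0-0 FREE][1-8 ALLOC][9-24 FREE]
Op 5: c = malloc(1) -> c = 0; heap: [0-0 ALLOC][1-8 ALLOC][9-24 FREE]
Op 6: d = malloc(3) -> d = 9; heap: [0-0 ALLOC][1-8 ALLOC][9-11 ALLOC][12-24 FREE]
Op 7: d = realloc(d, 5) -> d = 9; heap: [0-0 ALLOC][1-8 ALLOC][9-13 ALLOC][14-24 FREE]
Op 8: b = realloc(b, 5) -> b = 1; heap: [0-0 ALLOC][1-5 ALLOC][6-8 FREE][9-13 ALLOC][14-24 FREE]
malloc(8): first-fit scan over [0-0 ALLOC][1-5 ALLOC][6-8 FREE][9-13 ALLOC][14-24 FREE] -> 14

Answer: 14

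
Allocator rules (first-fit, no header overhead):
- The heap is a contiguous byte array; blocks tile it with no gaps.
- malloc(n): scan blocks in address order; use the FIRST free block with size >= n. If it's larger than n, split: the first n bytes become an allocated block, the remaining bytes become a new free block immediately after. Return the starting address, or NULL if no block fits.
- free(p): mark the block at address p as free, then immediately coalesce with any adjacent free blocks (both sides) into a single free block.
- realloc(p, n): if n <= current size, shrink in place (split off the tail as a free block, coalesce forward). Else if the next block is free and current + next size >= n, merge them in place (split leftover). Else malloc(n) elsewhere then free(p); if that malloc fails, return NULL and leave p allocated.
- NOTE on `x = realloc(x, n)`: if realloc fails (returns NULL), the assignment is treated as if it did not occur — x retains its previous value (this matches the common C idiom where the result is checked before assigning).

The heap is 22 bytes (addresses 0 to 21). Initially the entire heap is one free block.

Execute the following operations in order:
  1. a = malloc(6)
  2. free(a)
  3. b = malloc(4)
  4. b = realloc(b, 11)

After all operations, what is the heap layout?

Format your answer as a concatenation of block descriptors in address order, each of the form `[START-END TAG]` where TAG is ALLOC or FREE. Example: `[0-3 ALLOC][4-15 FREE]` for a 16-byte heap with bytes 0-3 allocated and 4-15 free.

Op 1: a = malloc(6) -> a = 0; heap: [0-5 ALLOC][6-21 FREE]
Op 2: free(a) -> (freed a); heap: [0-21 FREE]
Op 3: b = malloc(4) -> b = 0; heap: [0-3 ALLOC][4-21 FREE]
Op 4: b = realloc(b, 11) -> b = 0; heap: [0-10 ALLOC][11-21 FREE]

Answer: [0-10 ALLOC][11-21 FREE]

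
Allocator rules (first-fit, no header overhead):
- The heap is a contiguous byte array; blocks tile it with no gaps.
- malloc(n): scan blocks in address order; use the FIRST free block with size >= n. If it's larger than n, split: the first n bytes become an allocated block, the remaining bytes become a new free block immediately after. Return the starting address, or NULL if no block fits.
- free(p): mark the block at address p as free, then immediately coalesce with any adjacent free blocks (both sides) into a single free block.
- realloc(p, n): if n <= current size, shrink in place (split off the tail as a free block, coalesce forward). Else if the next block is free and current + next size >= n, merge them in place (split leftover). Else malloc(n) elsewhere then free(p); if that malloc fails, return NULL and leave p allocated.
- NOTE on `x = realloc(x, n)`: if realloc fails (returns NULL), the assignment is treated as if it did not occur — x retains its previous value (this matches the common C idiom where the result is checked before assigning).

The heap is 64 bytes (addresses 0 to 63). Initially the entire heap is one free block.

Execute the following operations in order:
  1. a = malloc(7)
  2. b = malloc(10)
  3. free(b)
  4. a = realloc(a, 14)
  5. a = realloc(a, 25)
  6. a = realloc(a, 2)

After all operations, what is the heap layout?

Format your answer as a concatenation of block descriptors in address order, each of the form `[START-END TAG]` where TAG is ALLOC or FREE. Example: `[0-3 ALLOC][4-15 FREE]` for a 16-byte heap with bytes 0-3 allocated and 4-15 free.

Op 1: a = malloc(7) -> a = 0; heap: [0-6 ALLOC][7-63 FREE]
Op 2: b = malloc(10) -> b = 7; heap: [0-6 ALLOC][7-16 ALLOC][17-63 FREE]
Op 3: free(b) -> (freed b); heap: [0-6 ALLOC][7-63 FREE]
Op 4: a = realloc(a, 14) -> a = 0; heap: [0-13 ALLOC][14-63 FREE]
Op 5: a = realloc(a, 25) -> a = 0; heap: [0-24 ALLOC][25-63 FREE]
Op 6: a = realloc(a, 2) -> a = 0; heap: [0-1 ALLOC][2-63 FREE]

Answer: [0-1 ALLOC][2-63 FREE]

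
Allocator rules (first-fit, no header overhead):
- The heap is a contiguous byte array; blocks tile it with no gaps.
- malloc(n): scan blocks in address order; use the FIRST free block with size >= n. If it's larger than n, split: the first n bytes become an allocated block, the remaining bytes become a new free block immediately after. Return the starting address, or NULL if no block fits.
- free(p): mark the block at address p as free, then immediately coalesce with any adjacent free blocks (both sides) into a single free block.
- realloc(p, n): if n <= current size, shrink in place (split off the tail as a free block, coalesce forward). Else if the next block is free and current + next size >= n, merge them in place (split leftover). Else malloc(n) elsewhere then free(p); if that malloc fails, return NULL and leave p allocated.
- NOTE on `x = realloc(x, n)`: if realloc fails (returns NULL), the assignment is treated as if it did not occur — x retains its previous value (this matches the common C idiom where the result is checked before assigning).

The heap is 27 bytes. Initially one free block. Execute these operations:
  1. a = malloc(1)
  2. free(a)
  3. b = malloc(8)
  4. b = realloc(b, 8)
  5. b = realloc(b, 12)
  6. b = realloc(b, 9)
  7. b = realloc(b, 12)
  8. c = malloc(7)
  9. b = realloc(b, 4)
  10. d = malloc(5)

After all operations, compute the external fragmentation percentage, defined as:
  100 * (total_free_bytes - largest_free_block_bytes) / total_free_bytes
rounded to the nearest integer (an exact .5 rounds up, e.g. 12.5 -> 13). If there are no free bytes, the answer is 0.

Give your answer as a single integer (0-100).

Answer: 27

Derivation:
Op 1: a = malloc(1) -> a = 0; heap: [0-0 ALLOC][1-26 FREE]
Op 2: free(a) -> (freed a); heap: [0-26 FREE]
Op 3: b = malloc(8) -> b = 0; heap: [0-7 ALLOC][8-26 FREE]
Op 4: b = realloc(b, 8) -> b = 0; heap: [0-7 ALLOC][8-26 FREE]
Op 5: b = realloc(b, 12) -> b = 0; heap: [0-11 ALLOC][12-26 FREE]
Op 6: b = realloc(b, 9) -> b = 0; heap: [0-8 ALLOC][9-26 FREE]
Op 7: b = realloc(b, 12) -> b = 0; heap: [0-11 ALLOC][12-26 FREE]
Op 8: c = malloc(7) -> c = 12; heap: [0-11 ALLOC][12-18 ALLOC][19-26 FREE]
Op 9: b = realloc(b, 4) -> b = 0; heap: [0-3 ALLOC][4-11 FREE][12-18 ALLOC][19-26 FREE]
Op 10: d = malloc(5) -> d = 4; heap: [0-3 ALLOC][4-8 ALLOC][9-11 FREE][12-18 ALLOC][19-26 FREE]
Free blocks: [3 8] total_free=11 largest=8 -> 100*(11-8)/11 = 300/11 ≈ 27.273 -> rounds to 27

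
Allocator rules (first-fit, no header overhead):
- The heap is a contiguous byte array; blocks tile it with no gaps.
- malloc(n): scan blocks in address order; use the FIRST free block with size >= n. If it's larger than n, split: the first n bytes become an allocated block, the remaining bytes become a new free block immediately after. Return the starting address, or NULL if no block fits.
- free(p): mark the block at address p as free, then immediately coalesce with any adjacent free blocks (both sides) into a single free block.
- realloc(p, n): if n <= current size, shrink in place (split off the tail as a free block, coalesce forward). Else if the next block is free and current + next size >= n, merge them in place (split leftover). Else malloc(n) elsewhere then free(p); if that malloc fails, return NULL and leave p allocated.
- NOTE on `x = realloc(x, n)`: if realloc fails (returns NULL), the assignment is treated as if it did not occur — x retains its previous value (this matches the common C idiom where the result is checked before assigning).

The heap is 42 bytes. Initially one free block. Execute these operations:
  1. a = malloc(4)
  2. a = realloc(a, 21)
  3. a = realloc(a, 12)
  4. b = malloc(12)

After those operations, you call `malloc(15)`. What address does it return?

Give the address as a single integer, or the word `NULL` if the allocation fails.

Answer: 24

Derivation:
Op 1: a = malloc(4) -> a = 0; heap: [0-3 ALLOC][4-41 FREE]
Op 2: a = realloc(a, 21) -> a = 0; heap: [0-20 ALLOC][21-41 FREE]
Op 3: a = realloc(a, 12) -> a = 0; heap: [0-11 ALLOC][12-41 FREE]
Op 4: b = malloc(12) -> b = 12; heap: [0-11 ALLOC][12-23 ALLOC][24-41 FREE]
malloc(15): first-fit scan over [0-11 ALLOC][12-23 ALLOC][24-41 FREE] -> 24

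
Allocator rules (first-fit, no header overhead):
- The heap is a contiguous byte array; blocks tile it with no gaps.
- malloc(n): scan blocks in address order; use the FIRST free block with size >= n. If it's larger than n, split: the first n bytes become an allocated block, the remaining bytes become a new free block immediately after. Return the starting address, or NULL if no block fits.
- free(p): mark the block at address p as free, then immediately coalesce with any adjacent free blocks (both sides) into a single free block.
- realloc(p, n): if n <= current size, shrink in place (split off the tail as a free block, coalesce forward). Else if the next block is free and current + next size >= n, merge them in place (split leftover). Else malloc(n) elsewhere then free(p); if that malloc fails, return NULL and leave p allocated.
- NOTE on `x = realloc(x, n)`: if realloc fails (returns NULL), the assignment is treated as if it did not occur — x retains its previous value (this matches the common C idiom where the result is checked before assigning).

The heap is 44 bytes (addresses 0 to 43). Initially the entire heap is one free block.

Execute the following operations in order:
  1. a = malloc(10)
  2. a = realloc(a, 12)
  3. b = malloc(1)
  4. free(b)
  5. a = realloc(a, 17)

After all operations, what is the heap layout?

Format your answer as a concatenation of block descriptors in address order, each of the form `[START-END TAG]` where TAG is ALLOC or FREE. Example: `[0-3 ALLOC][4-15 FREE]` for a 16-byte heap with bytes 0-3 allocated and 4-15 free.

Answer: [0-16 ALLOC][17-43 FREE]

Derivation:
Op 1: a = malloc(10) -> a = 0; heap: [0-9 ALLOC][10-43 FREE]
Op 2: a = realloc(a, 12) -> a = 0; heap: [0-11 ALLOC][12-43 FREE]
Op 3: b = malloc(1) -> b = 12; heap: [0-11 ALLOC][12-12 ALLOC][13-43 FREE]
Op 4: free(b) -> (freed b); heap: [0-11 ALLOC][12-43 FREE]
Op 5: a = realloc(a, 17) -> a = 0; heap: [0-16 ALLOC][17-43 FREE]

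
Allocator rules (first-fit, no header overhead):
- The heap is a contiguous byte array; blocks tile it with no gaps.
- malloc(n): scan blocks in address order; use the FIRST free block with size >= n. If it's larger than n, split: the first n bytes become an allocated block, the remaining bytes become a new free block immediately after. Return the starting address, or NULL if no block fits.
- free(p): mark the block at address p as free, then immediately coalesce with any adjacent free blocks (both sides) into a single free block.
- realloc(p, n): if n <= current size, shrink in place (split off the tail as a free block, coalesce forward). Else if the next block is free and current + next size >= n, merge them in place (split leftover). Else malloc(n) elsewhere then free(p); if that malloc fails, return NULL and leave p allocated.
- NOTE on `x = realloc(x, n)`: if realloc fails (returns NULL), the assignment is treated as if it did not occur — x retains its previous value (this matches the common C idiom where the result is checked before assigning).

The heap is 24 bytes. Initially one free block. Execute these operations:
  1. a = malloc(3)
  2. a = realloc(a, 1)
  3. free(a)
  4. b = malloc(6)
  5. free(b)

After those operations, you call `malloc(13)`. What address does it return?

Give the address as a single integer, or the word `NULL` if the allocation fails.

Answer: 0

Derivation:
Op 1: a = malloc(3) -> a = 0; heap: [0-2 ALLOC][3-23 FREE]
Op 2: a = realloc(a, 1) -> a = 0; heap: [0-0 ALLOC][1-23 FREE]
Op 3: free(a) -> (freed a); heap: [0-23 FREE]
Op 4: b = malloc(6) -> b = 0; heap: [0-5 ALLOC][6-23 FREE]
Op 5: free(b) -> (freed b); heap: [0-23 FREE]
malloc(13): first-fit scan over [0-23 FREE] -> 0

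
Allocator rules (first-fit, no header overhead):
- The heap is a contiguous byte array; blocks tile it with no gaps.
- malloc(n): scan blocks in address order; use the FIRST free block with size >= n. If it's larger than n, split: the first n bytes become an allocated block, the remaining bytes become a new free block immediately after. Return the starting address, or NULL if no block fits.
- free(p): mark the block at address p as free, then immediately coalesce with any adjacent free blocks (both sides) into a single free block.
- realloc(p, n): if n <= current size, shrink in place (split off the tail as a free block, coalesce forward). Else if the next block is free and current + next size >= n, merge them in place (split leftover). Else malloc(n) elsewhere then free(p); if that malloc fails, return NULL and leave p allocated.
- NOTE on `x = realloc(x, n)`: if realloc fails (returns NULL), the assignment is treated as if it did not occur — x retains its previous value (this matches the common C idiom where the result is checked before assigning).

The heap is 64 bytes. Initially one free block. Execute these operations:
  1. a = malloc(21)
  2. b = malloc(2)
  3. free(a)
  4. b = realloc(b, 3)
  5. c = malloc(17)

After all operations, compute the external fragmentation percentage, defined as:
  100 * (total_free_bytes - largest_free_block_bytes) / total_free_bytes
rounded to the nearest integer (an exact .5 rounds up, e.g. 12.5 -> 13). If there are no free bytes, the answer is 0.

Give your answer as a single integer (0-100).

Answer: 9

Derivation:
Op 1: a = malloc(21) -> a = 0; heap: [0-20 ALLOC][21-63 FREE]
Op 2: b = malloc(2) -> b = 21; heap: [0-20 ALLOC][21-22 ALLOC][23-63 FREE]
Op 3: free(a) -> (freed a); heap: [0-20 FREE][21-22 ALLOC][23-63 FREE]
Op 4: b = realloc(b, 3) -> b = 21; heap: [0-20 FREE][21-23 ALLOC][24-63 FREE]
Op 5: c = malloc(17) -> c = 0; heap: [0-16 ALLOC][17-20 FREE][21-23 ALLOC][24-63 FREE]
Free blocks: [4 40] total_free=44 largest=40 -> 100*(44-40)/44 = 400/44 ≈ 9.091 -> rounds to 9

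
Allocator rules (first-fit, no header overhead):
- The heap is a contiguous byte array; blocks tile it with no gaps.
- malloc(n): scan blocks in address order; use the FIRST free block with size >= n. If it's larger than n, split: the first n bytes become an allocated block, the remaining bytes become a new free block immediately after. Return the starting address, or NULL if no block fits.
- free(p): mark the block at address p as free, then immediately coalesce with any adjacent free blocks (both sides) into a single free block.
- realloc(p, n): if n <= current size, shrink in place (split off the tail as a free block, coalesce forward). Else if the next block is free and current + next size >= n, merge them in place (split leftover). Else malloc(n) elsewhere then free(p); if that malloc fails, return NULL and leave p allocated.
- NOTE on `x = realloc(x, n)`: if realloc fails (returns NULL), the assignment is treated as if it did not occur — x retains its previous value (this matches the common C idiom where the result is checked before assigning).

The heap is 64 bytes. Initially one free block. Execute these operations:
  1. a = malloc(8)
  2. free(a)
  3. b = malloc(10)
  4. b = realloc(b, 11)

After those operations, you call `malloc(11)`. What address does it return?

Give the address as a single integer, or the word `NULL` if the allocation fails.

Answer: 11

Derivation:
Op 1: a = malloc(8) -> a = 0; heap: [0-7 ALLOC][8-63 FREE]
Op 2: free(a) -> (freed a); heap: [0-63 FREE]
Op 3: b = malloc(10) -> b = 0; heap: [0-9 ALLOC][10-63 FREE]
Op 4: b = realloc(b, 11) -> b = 0; heap: [0-10 ALLOC][11-63 FREE]
malloc(11): first-fit scan over [0-10 ALLOC][11-63 FREE] -> 11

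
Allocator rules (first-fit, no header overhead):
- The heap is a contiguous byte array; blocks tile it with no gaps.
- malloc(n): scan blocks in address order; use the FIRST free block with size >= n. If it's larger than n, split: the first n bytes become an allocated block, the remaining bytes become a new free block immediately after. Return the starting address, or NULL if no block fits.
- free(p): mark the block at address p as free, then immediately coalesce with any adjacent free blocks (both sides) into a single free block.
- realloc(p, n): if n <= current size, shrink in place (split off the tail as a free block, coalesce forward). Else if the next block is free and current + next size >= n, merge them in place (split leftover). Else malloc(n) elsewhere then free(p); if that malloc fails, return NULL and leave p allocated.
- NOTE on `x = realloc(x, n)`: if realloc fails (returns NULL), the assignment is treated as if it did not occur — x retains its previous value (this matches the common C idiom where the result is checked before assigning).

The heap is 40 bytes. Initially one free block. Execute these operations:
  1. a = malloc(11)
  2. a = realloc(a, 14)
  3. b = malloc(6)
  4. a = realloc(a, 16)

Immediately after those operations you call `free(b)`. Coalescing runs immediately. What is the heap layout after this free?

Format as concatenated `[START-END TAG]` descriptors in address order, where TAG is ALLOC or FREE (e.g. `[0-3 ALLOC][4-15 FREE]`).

Answer: [0-19 FREE][20-35 ALLOC][36-39 FREE]

Derivation:
Op 1: a = malloc(11) -> a = 0; heap: [0-10 ALLOC][11-39 FREE]
Op 2: a = realloc(a, 14) -> a = 0; heap: [0-13 ALLOC][14-39 FREE]
Op 3: b = malloc(6) -> b = 14; heap: [0-13 ALLOC][14-19 ALLOC][20-39 FREE]
Op 4: a = realloc(a, 16) -> a = 20; heap: [0-13 FREE][14-19 ALLOC][20-35 ALLOC][36-39 FREE]
free(b): b = 14 -> block [14-19 ALLOC]; mark free, coalesce with adjacent free neighbors -> [0-19 FREE][20-35 ALLOC][36-39 FREE]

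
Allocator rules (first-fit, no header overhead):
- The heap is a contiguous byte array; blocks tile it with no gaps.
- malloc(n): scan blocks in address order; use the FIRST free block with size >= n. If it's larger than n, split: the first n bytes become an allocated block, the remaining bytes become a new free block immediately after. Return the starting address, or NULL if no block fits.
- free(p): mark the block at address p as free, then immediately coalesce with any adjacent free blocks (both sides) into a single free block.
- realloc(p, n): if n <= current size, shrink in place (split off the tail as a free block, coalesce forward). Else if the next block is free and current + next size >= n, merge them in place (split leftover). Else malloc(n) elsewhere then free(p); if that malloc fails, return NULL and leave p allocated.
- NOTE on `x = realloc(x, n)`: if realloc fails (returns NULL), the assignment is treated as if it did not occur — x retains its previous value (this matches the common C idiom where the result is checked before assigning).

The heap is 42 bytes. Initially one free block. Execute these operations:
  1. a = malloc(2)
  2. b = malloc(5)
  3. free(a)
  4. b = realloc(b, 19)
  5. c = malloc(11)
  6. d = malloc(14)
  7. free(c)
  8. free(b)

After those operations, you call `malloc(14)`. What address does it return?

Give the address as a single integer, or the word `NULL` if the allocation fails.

Answer: 0

Derivation:
Op 1: a = malloc(2) -> a = 0; heap: [0-1 ALLOC][2-41 FREE]
Op 2: b = malloc(5) -> b = 2; heap: [0-1 ALLOC][2-6 ALLOC][7-41 FREE]
Op 3: free(a) -> (freed a); heap: [0-1 FREE][2-6 ALLOC][7-41 FREE]
Op 4: b = realloc(b, 19) -> b = 2; heap: [0-1 FREE][2-20 ALLOC][21-41 FREE]
Op 5: c = malloc(11) -> c = 21; heap: [0-1 FREE][2-20 ALLOC][21-31 ALLOC][32-41 FREE]
Op 6: d = malloc(14) -> d = NULL; heap: [0-1 FREE][2-20 ALLOC][21-31 ALLOC][32-41 FREE]
Op 7: free(c) -> (freed c); heap: [0-1 FREE][2-20 ALLOC][21-41 FREE]
Op 8: free(b) -> (freed b); heap: [0-41 FREE]
malloc(14): first-fit scan over [0-41 FREE] -> 0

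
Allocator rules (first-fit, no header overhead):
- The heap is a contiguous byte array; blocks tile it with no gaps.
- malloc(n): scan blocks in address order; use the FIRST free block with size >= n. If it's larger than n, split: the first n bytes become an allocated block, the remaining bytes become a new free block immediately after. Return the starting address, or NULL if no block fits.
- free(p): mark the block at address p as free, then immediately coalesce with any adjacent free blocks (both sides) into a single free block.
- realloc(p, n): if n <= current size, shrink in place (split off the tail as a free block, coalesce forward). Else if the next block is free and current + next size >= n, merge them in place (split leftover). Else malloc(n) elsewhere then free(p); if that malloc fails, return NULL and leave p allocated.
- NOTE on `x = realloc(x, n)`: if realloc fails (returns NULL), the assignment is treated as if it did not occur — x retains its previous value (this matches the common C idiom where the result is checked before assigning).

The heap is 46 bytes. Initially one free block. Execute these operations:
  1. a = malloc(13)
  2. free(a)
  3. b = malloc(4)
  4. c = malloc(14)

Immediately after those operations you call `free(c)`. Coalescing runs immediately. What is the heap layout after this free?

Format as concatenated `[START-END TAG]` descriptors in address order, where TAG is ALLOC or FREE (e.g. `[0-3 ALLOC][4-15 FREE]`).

Answer: [0-3 ALLOC][4-45 FREE]

Derivation:
Op 1: a = malloc(13) -> a = 0; heap: [0-12 ALLOC][13-45 FREE]
Op 2: free(a) -> (freed a); heap: [0-45 FREE]
Op 3: b = malloc(4) -> b = 0; heap: [0-3 ALLOC][4-45 FREE]
Op 4: c = malloc(14) -> c = 4; heap: [0-3 ALLOC][4-17 ALLOC][18-45 FREE]
free(c): c = 4 -> block [4-17 ALLOC]; mark free, coalesce with adjacent free neighbors -> [0-3 ALLOC][4-45 FREE]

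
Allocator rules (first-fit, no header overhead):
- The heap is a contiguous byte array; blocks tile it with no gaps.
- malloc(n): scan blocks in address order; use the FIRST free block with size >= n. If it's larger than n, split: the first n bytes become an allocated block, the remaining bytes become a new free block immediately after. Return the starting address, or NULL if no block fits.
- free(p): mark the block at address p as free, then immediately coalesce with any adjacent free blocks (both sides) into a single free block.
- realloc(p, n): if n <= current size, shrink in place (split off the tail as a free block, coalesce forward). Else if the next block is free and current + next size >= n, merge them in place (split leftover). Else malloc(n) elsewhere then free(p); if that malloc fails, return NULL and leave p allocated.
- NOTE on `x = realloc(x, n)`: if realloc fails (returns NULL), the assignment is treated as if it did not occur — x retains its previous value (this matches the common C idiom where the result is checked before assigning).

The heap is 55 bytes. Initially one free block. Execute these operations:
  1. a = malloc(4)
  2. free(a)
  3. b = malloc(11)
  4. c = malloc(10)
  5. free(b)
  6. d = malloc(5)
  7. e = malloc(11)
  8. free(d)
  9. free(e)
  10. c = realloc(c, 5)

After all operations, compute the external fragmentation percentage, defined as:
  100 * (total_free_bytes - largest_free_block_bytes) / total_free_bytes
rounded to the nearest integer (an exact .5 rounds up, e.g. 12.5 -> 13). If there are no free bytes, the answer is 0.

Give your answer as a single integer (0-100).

Answer: 22

Derivation:
Op 1: a = malloc(4) -> a = 0; heap: [0-3 ALLOC][4-54 FREE]
Op 2: free(a) -> (freed a); heap: [0-54 FREE]
Op 3: b = malloc(11) -> b = 0; heap: [0-10 ALLOC][11-54 FREE]
Op 4: c = malloc(10) -> c = 11; heap: [0-10 ALLOC][11-20 ALLOC][21-54 FREE]
Op 5: free(b) -> (freed b); heap: [0-10 FREE][11-20 ALLOC][21-54 FREE]
Op 6: d = malloc(5) -> d = 0; heap: [0-4 ALLOC][5-10 FREE][11-20 ALLOC][21-54 FREE]
Op 7: e = malloc(11) -> e = 21; heap: [0-4 ALLOC][5-10 FREE][11-20 ALLOC][21-31 ALLOC][32-54 FREE]
Op 8: free(d) -> (freed d); heap: [0-10 FREE][11-20 ALLOC][21-31 ALLOC][32-54 FREE]
Op 9: free(e) -> (freed e); heap: [0-10 FREE][11-20 ALLOC][21-54 FREE]
Op 10: c = realloc(c, 5) -> c = 11; heap: [0-10 FREE][11-15 ALLOC][16-54 FREE]
Free blocks: [11 39] total_free=50 largest=39 -> 100*(50-39)/50 = 1100/50 = 22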